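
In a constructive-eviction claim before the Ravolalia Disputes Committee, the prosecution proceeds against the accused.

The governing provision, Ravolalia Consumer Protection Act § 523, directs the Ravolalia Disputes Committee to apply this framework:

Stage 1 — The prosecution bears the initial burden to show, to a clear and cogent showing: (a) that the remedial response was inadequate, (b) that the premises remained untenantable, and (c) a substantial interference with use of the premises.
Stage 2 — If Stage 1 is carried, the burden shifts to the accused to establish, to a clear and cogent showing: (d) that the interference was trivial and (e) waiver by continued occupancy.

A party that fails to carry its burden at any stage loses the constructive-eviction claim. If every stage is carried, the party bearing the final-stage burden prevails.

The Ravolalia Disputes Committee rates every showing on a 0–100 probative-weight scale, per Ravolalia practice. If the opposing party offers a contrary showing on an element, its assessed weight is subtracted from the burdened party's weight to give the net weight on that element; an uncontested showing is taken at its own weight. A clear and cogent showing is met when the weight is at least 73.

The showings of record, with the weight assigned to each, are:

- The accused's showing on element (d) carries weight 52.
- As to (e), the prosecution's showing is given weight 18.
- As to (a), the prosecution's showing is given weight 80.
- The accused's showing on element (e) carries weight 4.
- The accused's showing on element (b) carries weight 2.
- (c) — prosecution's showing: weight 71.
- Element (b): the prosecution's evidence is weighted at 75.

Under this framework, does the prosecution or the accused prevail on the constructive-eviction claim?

accused

Stage 1 — burden on prosecution; standard: a clear and cogent showing (weight is at least 73).
    (a): 80 ≥ 73 [met]
    (b): 75 − 2 = 73 ≥ 73 [met]
    (c): 71 < 73 [not met]
  Stage 1 not carried; the prosecution fails its burden.
So the accused prevails.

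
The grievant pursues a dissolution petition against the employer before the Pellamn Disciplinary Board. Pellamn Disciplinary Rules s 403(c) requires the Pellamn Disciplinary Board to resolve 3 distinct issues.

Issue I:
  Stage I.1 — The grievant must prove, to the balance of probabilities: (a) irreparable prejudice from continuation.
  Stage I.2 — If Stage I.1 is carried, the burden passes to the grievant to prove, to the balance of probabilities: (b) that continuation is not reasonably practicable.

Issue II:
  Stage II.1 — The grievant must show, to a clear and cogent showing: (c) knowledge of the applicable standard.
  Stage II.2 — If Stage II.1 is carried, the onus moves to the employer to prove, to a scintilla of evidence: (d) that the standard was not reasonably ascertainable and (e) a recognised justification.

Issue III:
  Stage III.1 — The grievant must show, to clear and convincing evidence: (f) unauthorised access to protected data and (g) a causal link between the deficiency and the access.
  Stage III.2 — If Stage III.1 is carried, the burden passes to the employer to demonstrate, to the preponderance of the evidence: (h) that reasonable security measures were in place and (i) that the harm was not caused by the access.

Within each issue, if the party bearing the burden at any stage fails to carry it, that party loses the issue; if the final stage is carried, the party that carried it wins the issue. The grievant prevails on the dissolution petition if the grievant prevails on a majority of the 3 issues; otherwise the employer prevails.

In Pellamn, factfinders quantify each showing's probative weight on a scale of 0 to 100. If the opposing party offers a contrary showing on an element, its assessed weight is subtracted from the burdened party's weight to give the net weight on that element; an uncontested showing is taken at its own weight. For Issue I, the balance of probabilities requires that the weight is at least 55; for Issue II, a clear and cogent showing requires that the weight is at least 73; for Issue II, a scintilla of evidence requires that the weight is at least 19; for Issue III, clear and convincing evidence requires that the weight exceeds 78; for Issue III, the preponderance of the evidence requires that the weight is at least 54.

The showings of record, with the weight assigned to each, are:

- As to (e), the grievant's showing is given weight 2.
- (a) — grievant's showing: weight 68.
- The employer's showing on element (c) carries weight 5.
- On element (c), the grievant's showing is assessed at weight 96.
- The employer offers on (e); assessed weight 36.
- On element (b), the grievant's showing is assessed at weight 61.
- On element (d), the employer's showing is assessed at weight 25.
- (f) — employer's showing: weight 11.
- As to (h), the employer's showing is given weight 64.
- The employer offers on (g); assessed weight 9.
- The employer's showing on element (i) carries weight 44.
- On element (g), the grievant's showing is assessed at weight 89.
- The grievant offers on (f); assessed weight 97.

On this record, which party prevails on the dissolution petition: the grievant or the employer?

— Issue I —
Stage I.1 — burden on grievant; standard: the balance of probabilities (weight is at least 55).
    (a): 68 ≥ 55 [met]
  All elements met. The grievant retains the burden for Stage I.2.
Stage I.2 — burden on grievant; standard: the balance of probabilities (weight is at least 55).
    (b): 61 ≥ 55 [met]
  Stage I.2 carried; the final stage is satisfied.
Every stage carried; the grievant prevails on this issue.
— Issue II —
Stage II.1 (grievant, a clear and cogent showing, weight is at least 73): (c) net 96−5=91 ≥ 73 — meets.
  Stage II.1 is satisfied; the onus moves to the employer.
Stage II.2 (employer, a scintilla of evidence, weight is at least 19): (d) 25 ≥ 19 — meets; (e) net 36−2=34 ≥ 19 — meets.
  All elements met at the final stage.
With every stage satisfied, the employer prevails on this issue.
— Issue III —
Stage III.1 (grievant, clear and convincing evidence, weight exceeds 78): (f) net 97−11=86 > 78 — meets; (g) net 89−9=80 > 78 — meets.
  The grievant carries Stage III.1; the employer now bears the burden.
Stage III.2 (employer, the preponderance of the evidence, weight is at least 54): (h) 64 ≥ 54 — meets; (i) 44 < 54 — fails.
  Stage III.2 not carried; the employer fails its burden.
The grievant prevails on this issue.
Per-issue: Issue I → grievant; Issue II → employer; Issue III → grievant. The grievant must prevail on a majority of issues; overall, the grievant prevails.

grievant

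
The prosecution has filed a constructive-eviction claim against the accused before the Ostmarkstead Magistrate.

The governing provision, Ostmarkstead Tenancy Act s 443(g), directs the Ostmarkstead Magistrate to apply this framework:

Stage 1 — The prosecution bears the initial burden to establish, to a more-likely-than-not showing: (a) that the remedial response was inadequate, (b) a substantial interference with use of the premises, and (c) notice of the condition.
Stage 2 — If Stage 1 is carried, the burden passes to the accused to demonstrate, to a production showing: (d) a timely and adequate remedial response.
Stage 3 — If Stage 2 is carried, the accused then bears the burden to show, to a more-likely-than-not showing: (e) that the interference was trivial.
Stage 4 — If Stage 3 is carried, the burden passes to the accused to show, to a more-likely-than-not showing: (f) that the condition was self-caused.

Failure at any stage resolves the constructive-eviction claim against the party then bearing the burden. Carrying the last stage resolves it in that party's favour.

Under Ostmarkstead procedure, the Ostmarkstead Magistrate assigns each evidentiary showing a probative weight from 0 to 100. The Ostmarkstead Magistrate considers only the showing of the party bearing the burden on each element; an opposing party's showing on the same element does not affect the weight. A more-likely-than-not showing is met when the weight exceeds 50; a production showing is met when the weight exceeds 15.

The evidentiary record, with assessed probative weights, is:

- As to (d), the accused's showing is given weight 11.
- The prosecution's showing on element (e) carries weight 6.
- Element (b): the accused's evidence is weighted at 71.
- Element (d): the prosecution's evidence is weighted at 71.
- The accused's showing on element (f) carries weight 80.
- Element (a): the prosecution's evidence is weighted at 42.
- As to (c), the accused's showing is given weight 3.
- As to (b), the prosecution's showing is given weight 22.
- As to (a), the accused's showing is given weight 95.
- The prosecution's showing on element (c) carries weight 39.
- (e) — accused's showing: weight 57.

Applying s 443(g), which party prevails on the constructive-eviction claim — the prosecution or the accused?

accused

Stage 1 — burden on prosecution; standard: a more-likely-than-not showing (weight exceeds 50).
    (a): 42 (accused's 95 disregarded) ≤ 50 [not met]
    (b): 22 (accused's 71 disregarded) ≤ 50 [not met]
    (c): 39 (accused's 3 disregarded) ≤ 50 [not met]
  Not every element is met, so the prosecution fails to carry Stage 1.
So the accused prevails.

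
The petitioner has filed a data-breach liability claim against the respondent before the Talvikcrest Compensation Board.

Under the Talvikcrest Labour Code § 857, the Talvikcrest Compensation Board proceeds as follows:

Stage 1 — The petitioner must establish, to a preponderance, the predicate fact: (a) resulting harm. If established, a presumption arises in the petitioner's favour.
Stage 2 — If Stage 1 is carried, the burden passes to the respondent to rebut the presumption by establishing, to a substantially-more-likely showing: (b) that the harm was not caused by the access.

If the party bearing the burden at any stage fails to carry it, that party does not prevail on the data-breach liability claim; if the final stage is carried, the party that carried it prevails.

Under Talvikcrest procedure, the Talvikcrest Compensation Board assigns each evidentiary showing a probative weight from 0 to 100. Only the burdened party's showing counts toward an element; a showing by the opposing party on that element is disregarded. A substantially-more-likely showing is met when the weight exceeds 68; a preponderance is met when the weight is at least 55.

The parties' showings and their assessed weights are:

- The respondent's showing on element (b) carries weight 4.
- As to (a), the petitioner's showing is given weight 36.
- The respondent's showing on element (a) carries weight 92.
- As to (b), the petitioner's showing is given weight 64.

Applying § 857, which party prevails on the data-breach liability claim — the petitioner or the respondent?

respondent

Stage 1 — burden on petitioner; standard: a preponderance (weight is at least 55).
    (a): 36 (respondent's 92 disregarded) < 55 [not met]
  Not every element is met, so the petitioner fails to carry Stage 1.
The analysis ends at Stage 1; the respondent prevails.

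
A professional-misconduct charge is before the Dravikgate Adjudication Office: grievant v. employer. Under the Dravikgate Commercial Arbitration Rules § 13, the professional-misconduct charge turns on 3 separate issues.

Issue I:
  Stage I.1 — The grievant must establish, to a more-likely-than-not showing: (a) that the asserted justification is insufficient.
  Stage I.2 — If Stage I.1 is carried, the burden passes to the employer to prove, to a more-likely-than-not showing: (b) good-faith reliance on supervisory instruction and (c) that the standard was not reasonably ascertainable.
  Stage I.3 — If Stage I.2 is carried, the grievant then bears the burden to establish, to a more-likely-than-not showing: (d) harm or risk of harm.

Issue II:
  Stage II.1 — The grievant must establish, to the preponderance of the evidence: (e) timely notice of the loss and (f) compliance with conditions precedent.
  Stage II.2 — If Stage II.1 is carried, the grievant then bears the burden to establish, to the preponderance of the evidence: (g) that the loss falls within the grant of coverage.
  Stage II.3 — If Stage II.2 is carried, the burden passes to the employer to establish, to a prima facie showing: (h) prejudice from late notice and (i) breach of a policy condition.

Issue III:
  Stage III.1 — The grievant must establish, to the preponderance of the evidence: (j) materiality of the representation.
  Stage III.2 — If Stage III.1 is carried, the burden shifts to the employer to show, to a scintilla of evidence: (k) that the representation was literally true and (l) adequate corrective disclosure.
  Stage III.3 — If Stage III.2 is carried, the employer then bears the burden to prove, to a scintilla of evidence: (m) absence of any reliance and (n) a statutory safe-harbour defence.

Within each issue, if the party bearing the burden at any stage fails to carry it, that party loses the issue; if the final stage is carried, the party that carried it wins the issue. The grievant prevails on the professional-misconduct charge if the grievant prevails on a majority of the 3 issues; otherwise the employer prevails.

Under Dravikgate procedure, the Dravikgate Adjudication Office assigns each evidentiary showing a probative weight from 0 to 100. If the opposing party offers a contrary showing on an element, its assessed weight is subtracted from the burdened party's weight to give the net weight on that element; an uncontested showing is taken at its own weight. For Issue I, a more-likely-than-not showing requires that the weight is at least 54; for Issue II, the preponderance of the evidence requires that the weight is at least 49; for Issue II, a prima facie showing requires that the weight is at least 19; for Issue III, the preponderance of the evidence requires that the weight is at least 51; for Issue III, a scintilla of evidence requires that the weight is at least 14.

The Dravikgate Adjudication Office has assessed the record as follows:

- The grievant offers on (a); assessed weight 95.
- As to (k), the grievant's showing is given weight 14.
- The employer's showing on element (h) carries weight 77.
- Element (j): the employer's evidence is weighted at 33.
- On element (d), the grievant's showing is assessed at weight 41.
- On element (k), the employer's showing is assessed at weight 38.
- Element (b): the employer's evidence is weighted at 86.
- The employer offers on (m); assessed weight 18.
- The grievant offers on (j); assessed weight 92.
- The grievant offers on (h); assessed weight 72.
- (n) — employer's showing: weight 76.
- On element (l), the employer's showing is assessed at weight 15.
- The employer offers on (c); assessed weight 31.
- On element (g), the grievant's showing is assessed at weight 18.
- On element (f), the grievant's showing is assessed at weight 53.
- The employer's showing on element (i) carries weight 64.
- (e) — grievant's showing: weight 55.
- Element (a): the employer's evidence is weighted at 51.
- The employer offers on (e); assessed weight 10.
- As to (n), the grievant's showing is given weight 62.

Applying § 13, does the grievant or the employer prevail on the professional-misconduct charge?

employer

— Issue I —
Stage I.1 — burden on grievant; standard: a more-likely-than-not showing (weight is at least 54).
    (a): 95 − 51 = 44 < 54 [not met]
  The grievant does not carry Stage I.1.
The employer prevails on this issue.
— Issue II —
Stage II.1 (grievant, the preponderance of the evidence, weight is at least 49): (e) net 55−10=45 < 49 — fails; (f) 53 ≥ 49 — meets.
  The grievant does not carry Stage II.1.
The employer prevails on this issue.
— Issue III —
Stage III.1 — burden on grievant; standard: the preponderance of the evidence (weight is at least 51).
    (j): 92 − 33 = 59 ≥ 51 [met]
  All elements met. The burden passes to the employer.
Stage III.2 — burden on employer; standard: a scintilla of evidence (weight is at least 14).
    (k): 38 − 14 = 24 ≥ 14 [met]
    (l): 15 ≥ 14 [met]
  Stage III.2 is satisfied; the employer continues to bear the burden.
Stage III.3 — burden on employer; standard: a scintilla of evidence (weight is at least 14).
    (m): 18 ≥ 14 [met]
    (n): 76 − 62 = 14 ≥ 14 [met]
  The employer carries the last stage.
Every stage carried; the employer prevails on this issue.
Per-issue: Issue I → employer; Issue II → employer; Issue III → employer. The grievant must prevail on a majority of issues; overall, the employer prevails.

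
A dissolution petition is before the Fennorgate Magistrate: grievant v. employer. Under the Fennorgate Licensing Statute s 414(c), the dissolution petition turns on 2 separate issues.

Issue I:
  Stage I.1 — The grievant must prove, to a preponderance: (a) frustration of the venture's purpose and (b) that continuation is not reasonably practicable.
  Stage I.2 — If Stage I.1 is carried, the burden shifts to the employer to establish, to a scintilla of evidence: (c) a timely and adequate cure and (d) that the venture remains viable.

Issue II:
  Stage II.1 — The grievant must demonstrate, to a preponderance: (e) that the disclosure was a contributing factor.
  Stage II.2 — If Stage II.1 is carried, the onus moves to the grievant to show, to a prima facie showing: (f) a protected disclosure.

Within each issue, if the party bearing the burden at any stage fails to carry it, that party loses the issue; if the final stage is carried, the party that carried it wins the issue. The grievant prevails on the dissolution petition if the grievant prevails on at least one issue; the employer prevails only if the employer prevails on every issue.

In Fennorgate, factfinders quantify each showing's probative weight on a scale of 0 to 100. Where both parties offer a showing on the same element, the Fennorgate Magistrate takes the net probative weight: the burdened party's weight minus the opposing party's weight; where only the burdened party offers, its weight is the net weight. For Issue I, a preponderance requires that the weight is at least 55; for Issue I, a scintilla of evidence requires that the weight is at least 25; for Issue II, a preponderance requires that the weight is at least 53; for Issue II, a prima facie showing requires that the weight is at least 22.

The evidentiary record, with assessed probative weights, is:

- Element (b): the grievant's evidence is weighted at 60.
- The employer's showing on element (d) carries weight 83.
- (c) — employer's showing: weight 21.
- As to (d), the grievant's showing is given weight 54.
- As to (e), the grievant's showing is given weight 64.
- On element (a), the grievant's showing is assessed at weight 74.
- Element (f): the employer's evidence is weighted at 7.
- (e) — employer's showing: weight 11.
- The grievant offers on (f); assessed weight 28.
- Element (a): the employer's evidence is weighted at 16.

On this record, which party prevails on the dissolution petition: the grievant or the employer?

grievant

— Issue I —
Stage I.1 (grievant, a preponderance, weight is at least 55): (a) net 74−16=58 ≥ 55 — meets; (b) 60 ≥ 55 — meets.
  All elements met. The burden passes to the employer.
Stage I.2 (employer, a scintilla of evidence, weight is at least 25): (c) 21 < 25 — fails; (d) net 83−54=29 ≥ 25 — meets.
  The employer does not carry Stage I.2.
So the grievant prevails on this issue.
— Issue II —
At Stage II.1 the grievant must meet a preponderance (weight is at least 53): on (e) the weight is 64 less the opposing 11 gives net 53, which does reach 53, so (e) meets the standard.
  All elements met. The grievant retains the burden for Stage II.2.
At Stage II.2 the grievant must meet a prima facie showing (weight is at least 22): on (f) the weight is 28 less the opposing 7 gives net 21, < 22, so (f) does not meet the standard.
  The grievant does not carry Stage II.2.
The employer prevails on this issue.
Per-issue: Issue I → grievant; Issue II → employer. The grievant must prevail on at least one issue; overall, the grievant prevails.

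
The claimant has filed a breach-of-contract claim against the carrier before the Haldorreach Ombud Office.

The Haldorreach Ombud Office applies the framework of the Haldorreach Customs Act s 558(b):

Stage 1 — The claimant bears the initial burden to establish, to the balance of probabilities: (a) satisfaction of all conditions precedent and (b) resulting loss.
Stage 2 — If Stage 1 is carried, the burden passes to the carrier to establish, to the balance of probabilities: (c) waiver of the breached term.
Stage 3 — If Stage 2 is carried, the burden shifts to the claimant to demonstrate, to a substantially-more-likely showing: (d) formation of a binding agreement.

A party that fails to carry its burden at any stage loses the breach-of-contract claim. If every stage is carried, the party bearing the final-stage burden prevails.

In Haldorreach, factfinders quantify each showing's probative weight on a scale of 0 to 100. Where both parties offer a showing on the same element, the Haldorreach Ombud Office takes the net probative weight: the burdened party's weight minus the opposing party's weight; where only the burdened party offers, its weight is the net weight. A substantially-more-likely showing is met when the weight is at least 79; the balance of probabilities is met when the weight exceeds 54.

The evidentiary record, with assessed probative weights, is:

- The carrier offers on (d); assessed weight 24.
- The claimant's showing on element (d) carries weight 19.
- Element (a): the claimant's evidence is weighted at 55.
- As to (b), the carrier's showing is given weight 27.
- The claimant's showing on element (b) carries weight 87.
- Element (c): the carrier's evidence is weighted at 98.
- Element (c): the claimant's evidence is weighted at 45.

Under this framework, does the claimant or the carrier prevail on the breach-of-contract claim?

claimant

At Stage 1 the claimant must meet the balance of probabilities (weight exceeds 54): on (a) the weight is 55, > 54, so (a) meets the standard; on (b) the weight is 87 less the opposing 27 gives net 60, > 54, so (b) meets the standard.
  All elements met. The burden passes to the carrier.
At Stage 2 the carrier must meet the balance of probabilities (weight exceeds 54): on (c) the weight is 98 less the opposing 45 gives net 53, ≤ 54, so (c) does not meet the standard.
  Stage 2 not carried; the carrier fails its burden.
The claimant prevails.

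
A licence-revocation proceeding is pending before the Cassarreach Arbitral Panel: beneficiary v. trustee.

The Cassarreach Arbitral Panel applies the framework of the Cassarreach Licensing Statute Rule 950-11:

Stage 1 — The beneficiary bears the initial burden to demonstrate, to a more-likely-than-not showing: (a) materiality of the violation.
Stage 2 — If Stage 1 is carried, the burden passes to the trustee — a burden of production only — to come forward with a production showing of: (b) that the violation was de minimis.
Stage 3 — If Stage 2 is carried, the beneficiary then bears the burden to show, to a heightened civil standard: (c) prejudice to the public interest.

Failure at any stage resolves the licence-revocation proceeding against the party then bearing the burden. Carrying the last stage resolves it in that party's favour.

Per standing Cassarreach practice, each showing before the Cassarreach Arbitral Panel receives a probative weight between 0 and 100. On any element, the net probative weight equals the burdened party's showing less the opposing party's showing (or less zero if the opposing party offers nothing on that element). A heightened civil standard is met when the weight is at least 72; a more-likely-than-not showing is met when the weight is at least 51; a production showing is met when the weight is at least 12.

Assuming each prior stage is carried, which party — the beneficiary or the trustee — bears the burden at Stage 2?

Stage 2's rule assigns the burden to the trustee (to a production showing).

trustee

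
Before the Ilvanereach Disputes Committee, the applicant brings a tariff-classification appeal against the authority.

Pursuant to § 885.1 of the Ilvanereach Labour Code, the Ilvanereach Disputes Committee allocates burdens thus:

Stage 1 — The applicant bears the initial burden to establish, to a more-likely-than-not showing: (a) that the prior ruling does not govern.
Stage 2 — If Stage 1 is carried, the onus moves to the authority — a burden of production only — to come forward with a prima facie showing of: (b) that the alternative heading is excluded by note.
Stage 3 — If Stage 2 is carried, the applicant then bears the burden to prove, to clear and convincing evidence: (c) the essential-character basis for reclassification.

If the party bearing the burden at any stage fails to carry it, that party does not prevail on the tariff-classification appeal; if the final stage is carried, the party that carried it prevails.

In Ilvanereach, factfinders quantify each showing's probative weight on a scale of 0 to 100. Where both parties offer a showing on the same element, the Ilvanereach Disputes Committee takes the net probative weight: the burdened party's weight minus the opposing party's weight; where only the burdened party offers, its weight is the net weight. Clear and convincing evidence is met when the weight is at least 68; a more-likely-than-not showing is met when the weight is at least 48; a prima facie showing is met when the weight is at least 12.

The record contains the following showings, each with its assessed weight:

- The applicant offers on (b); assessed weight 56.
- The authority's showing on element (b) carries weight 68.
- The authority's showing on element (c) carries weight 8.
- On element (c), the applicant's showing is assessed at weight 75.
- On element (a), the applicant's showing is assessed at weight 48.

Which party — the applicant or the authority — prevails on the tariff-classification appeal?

Stage 1 — burden on applicant; standard: a more-likely-than-not showing (weight is at least 48).
    (a): 48 ≥ 48 [met]
  Stage 1 is satisfied; the onus moves to the authority.
Stage 2 — burden on authority; standard: a prima facie showing (weight is at least 12).
    (b): 68 − 56 = 12 ≥ 12 [met]
  All elements met. The burden passes to the applicant.
Stage 3 — burden on applicant; standard: clear and convincing evidence (weight is at least 68).
    (c): 75 − 8 = 67 < 68 [not met]
  Stage 3 not carried; the applicant fails its burden.
So the authority prevails.

authority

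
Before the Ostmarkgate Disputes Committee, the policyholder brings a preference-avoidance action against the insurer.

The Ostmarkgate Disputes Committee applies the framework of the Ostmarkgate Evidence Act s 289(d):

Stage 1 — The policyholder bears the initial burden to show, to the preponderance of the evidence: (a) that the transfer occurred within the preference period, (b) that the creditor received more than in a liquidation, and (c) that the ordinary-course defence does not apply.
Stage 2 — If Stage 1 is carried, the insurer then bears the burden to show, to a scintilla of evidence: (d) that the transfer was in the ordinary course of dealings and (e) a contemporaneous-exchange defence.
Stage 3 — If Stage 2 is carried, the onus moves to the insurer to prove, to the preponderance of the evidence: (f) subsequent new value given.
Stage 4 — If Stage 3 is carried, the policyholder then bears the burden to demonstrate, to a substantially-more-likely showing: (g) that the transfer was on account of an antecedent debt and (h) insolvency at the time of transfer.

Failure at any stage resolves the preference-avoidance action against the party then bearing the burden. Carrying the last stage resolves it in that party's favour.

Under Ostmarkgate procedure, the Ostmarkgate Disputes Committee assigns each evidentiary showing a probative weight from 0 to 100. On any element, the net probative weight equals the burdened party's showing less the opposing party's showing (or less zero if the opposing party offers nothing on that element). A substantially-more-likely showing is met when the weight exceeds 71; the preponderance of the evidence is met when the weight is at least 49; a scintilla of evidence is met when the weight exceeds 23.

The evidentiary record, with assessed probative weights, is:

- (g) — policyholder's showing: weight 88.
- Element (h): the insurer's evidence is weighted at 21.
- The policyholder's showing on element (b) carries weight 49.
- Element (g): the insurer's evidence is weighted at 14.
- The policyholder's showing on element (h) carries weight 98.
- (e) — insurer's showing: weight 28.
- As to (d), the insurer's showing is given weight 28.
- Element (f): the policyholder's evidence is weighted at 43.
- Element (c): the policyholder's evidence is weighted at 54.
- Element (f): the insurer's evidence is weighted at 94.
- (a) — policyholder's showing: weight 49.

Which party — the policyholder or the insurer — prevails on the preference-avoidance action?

policyholder

At Stage 1 the policyholder must meet the preponderance of the evidence (weight is at least 49): on (a) the weight is 49, ≥ 49, so (a) meets the standard; on (b) the weight is 49, ≥ 49, so (b) meets the standard; on (c) the weight is 54, ≥ 49, so (c) meets the standard.
  Stage 1 carried; the burden shifts to the insurer.
At Stage 2 the insurer must meet a scintilla of evidence (weight exceeds 23): on (d) the weight is 28, > 23, so (d) meets the standard; on (e) the weight is 28, which does exceed 23, so (e) meets the standard.
  Stage 2 is satisfied; the insurer continues to bear the burden.
At Stage 3 the insurer must meet the preponderance of the evidence (weight is at least 49): on (f) the weight is 94 less the opposing 43 gives net 51, which does reach 49, so (f) meets the standard.
  All elements met. The burden passes to the policyholder.
At Stage 4 the policyholder must meet a substantially-more-likely showing (weight exceeds 71): on (g) the weight is 88 less the opposing 14 gives net 74, > 71, so (g) meets the standard; on (h) the weight is 98 less the opposing 21 gives net 77, which does exceed 71, so (h) meets the standard.
  Stage 4 carried; the final stage is satisfied.
All stages carried — the policyholder prevails.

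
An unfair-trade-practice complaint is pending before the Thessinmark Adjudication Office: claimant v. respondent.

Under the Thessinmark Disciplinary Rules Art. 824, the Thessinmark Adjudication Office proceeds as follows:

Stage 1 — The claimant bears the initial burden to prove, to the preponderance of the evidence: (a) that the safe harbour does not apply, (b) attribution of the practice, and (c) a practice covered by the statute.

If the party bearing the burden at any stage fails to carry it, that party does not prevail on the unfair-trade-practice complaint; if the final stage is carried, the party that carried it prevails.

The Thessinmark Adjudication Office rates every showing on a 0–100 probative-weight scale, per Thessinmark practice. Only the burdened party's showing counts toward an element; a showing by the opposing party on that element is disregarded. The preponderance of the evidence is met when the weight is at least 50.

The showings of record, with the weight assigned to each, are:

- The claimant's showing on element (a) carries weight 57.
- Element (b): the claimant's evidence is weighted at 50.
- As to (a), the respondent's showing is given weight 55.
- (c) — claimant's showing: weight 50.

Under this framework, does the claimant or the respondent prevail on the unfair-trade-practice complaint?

claimant

At Stage 1 the claimant must meet the preponderance of the evidence (weight is at least 50): on (a) the weight is 57 (the respondent's 55 is given no effect), ≥ 50, so (a) meets the standard; on (b) the weight is 50, ≥ 50, so (b) meets the standard; on (c) the weight is 50, ≥ 50, so (c) meets the standard.
  Stage 1 carried; the final stage is satisfied.
Every stage carried; the claimant prevails.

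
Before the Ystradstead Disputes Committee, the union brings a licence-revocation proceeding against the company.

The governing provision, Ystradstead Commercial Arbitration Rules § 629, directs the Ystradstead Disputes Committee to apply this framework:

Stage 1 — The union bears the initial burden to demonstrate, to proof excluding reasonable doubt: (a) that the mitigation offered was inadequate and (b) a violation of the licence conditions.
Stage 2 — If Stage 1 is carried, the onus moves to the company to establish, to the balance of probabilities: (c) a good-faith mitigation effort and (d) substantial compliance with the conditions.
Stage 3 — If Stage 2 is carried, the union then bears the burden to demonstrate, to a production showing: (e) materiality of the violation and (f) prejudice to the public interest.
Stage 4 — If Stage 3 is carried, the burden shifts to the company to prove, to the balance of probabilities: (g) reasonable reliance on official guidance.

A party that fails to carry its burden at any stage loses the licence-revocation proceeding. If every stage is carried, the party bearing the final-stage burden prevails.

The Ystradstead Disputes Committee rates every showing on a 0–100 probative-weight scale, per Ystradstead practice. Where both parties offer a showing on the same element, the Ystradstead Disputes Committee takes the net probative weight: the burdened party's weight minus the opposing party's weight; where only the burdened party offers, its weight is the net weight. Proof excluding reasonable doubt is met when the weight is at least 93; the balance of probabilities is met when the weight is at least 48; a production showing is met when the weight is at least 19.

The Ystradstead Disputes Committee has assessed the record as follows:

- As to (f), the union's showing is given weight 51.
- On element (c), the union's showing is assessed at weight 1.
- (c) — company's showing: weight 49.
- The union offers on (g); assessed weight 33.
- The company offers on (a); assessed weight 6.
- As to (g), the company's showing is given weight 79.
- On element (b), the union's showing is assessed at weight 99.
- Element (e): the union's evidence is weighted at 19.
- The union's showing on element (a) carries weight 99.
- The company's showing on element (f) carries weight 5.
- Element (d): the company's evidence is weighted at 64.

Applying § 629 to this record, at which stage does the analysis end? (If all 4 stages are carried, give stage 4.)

stage 4

Stage 1 — burden on union; standard: proof excluding reasonable doubt (weight is at least 93).
    (a): 99 − 6 = 93 ≥ 93 [met]
    (b): 99 ≥ 93 [met]
  Stage 1 carried; the burden shifts to the company.
Stage 2 — burden on company; standard: the balance of probabilities (weight is at least 48).
    (c): 49 − 1 = 48 ≥ 48 [met]
    (d): 64 ≥ 48 [met]
  The company carries Stage 2; the union now bears the burden.
Stage 3 — burden on union; standard: a production showing (weight is at least 19).
    (e): 19 ≥ 19 [met]
    (f): 51 − 5 = 46 ≥ 19 [met]
  All elements met. The burden passes to the company.
Stage 4 — burden on company; standard: the balance of probabilities (weight is at least 48).
    (g): 79 − 33 = 46 < 48 [not met]
  The company does not carry Stage 4.
The union prevails.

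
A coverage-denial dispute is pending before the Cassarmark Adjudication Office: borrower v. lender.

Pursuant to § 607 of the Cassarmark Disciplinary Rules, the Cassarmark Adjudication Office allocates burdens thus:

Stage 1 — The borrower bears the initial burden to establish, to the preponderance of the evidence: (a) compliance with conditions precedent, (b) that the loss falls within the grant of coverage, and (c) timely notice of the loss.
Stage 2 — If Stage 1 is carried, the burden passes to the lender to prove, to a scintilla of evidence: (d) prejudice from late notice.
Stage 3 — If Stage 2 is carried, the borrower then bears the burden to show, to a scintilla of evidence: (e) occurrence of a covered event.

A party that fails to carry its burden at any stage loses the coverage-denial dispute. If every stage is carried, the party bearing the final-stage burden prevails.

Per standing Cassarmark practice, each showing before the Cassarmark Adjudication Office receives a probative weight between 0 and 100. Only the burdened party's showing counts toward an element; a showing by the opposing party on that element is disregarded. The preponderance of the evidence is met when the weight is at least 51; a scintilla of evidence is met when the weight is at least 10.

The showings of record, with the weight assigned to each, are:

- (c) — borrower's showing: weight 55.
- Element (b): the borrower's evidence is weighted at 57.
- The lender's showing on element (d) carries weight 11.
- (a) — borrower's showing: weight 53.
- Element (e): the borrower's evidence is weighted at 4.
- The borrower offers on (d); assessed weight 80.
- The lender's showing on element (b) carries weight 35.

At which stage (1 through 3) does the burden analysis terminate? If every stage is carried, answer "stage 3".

Stage 1 (borrower, the preponderance of the evidence, weight is at least 51): (a) 53 ≥ 51 — meets; (b) 57 (lender's 35 disregarded) ≥ 51 — meets; (c) 55 ≥ 51 — meets.
  Stage 1 carried; the burden shifts to the lender.
Stage 2 (lender, a scintilla of evidence, weight is at least 10): (d) 11 (borrower's 80 disregarded) ≥ 10 — meets.
  All elements met. The burden passes to the borrower.
Stage 3 (borrower, a scintilla of evidence, weight is at least 10): (e) 4 < 10 — fails.
  The borrower does not carry Stage 3.
The lender prevails.

stage 3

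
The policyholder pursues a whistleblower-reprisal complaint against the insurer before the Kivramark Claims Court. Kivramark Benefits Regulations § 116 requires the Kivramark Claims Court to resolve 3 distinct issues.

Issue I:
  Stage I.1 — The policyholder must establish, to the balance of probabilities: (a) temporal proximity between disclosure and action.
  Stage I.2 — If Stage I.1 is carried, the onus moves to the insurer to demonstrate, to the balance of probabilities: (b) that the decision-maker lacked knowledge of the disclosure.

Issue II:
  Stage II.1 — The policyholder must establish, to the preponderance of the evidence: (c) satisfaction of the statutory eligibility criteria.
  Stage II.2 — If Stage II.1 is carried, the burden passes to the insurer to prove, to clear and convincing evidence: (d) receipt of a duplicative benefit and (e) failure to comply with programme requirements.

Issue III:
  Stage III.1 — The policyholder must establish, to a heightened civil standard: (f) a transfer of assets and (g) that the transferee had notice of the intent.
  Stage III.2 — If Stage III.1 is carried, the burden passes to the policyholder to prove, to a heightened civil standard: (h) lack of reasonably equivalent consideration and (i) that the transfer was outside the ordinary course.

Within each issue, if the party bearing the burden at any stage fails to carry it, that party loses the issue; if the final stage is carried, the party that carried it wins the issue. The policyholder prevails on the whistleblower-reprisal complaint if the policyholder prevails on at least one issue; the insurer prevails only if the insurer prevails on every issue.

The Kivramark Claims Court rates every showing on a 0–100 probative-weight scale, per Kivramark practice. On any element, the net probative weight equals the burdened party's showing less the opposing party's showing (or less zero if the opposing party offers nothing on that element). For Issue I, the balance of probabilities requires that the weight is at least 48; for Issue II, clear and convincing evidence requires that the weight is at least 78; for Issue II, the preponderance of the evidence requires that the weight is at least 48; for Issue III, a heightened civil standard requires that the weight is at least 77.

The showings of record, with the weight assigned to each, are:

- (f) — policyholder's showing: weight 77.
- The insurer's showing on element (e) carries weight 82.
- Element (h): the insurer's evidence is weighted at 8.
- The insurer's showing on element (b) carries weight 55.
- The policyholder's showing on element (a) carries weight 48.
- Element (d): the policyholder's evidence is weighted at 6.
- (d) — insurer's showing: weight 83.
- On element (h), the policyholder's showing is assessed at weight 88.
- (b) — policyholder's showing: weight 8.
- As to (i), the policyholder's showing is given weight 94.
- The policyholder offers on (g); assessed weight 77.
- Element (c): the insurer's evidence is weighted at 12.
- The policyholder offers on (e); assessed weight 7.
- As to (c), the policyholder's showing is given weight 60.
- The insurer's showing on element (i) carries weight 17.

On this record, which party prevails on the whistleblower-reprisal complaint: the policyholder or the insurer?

— Issue I —
At Stage I.1 the policyholder must meet the balance of probabilities (weight is at least 48): on (a) the weight is 48, which does reach 48, so (a) meets the standard.
  The policyholder carries Stage I.1; the insurer now bears the burden.
At Stage I.2 the insurer must meet the balance of probabilities (weight is at least 48): on (b) the weight is 55 less the opposing 8 gives net 47, < 48, so (b) does not meet the standard.
  Stage I.2 not carried; the insurer fails its burden.
So the policyholder prevails on this issue.
— Issue II —
Stage II.1 — burden on policyholder; standard: the preponderance of the evidence (weight is at least 48).
    (c): 60 − 12 = 48 ≥ 48 [met]
  Stage II.1 is satisfied; the onus moves to the insurer.
Stage II.2 — burden on insurer; standard: clear and convincing evidence (weight is at least 78).
    (d): 83 − 6 = 77 < 78 [not met]
    (e): 82 − 7 = 75 < 78 [not met]
  Stage II.2 not carried; the insurer fails its burden.
So the policyholder prevails on this issue.
— Issue III —
Stage III.1 — burden on policyholder; standard: a heightened civil standard (weight is at least 77).
    (f): 77 ≥ 77 [met]
    (g): 77 ≥ 77 [met]
  Stage III.1 is satisfied; the policyholder continues to bear the burden.
Stage III.2 — burden on policyholder; standard: a heightened civil standard (weight is at least 77).
    (h): 88 − 8 = 80 ≥ 77 [met]
    (i): 94 − 17 = 77 ≥ 77 [met]
  All elements met at the final stage.
Every stage carried; the policyholder prevails on this issue.
Per-issue: Issue I → policyholder; Issue II → policyholder; Issue III → policyholder. The policyholder must prevail on at least one issue; overall, the policyholder prevails.

policyholder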